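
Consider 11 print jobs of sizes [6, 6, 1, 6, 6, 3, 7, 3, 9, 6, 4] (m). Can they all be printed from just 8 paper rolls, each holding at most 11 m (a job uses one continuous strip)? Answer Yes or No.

Yes

A valid assignment using 7 paper rolls:
  roll 1: 9 + 1 = 10
  roll 2: 7 + 4 = 11
  roll 3: 6 + 3 = 9
  roll 4: 6 + 3 = 9
  roll 5: 6 = 6
  roll 6: 6 = 6
  roll 7: 6 = 6
That uses only 7 ≤ 8, so 8 paper rolls are enough.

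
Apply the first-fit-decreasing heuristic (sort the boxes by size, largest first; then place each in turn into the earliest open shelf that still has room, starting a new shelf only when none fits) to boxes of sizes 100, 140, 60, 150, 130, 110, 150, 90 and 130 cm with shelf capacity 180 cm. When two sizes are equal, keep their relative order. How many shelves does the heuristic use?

8

Sorted descending: 150, 150, 140, 130, 130, 110, 100, 90, 60.
  150 → shelf 1 (new)  [load 150/180]
  150 → shelf 2 (new)  [load 150/180]
  140 → shelf 3 (new)  [load 140/180]
  130 → shelf 4 (new)  [load 130/180]
  130 → shelf 5 (new)  [load 130/180]
  110 → shelf 6 (new)  [load 110/180]
  100 → shelf 7 (new)  [load 100/180]
  90 → shelf 8 (new)  [load 90/180]
  60 → shelf 6  [load 170/180]
8 shelves opened.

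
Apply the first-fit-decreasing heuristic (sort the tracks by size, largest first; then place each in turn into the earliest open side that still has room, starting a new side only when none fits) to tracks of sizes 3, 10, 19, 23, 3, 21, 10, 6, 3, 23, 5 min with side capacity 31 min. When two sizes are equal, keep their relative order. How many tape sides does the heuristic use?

5

Sorted descending: 23, 23, 21, 19, 10, 10, 6, 5, 3, 3, 3.
  23 → side 1 (new)  [load 23/31]
  23 → side 2 (new)  [load 23/31]
  21 → side 3 (new)  [load 21/31]
  19 → side 4 (new)  [load 19/31]
  10 → side 3  [load 31/31]
  10 → side 4  [load 29/31]
  6 → side 1  [load 29/31]
  5 → side 2  [load 28/31]
  3 → side 2  [load 31/31]
  3 → side 5 (new)  [load 3/31]
  3 → side 5  [load 6/31]
5 tape sides opened.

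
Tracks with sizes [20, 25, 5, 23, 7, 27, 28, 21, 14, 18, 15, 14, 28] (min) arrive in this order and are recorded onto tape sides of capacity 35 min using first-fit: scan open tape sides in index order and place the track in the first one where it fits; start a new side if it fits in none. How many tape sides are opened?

  20 → side 1 (new)  [load 20/35]
  25 → side 2 (new)  [load 25/35]
  5 → side 1  [load 25/35]
  23 → side 3 (new)  [load 23/35]
  7 → side 1  [load 32/35]
  27 → side 4 (new)  [load 27/35]
  28 → side 5 (new)  [load 28/35]
  21 → side 6 (new)  [load 21/35]
  14 → side 6  [load 35/35]
  18 → side 7 (new)  [load 18/35]
  15 → side 7  [load 33/35]
  14 → side 8 (new)  [load 14/35]
  28 → side 9 (new)  [load 28/35]
9 tape sides opened.

9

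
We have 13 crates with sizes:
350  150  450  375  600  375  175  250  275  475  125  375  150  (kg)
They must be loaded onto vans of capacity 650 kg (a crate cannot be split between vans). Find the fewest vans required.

Total = 600 + 475 + 450 + 375 + 375 + 375 + 350 + 275 + 250 + 175 + 150 + 150 + 125 = 4125 kg.
Lower bound: ⌈4125/650⌉ = 7 vans.
A packing using 7 vans:
  van 1: 600 = 600
  van 2: 475 + 175 = 650
  van 3: 450 + 150 = 600
  van 4: 375 + 275 = 650
  van 5: 375 + 250 = 625
  van 6: 375 + 150 + 125 = 650
  van 7: 350 = 350
This matches the lower bound, so 7 is optimal.

7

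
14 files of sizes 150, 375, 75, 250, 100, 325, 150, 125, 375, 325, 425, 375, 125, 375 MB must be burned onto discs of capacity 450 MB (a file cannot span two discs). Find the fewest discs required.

9

Total = 425 + 375 + 375 + 375 + 375 + 325 + 325 + 250 + 150 + 150 + 125 + 125 + 100 + 75 = 3550 MB.
Lower bound: ⌈3550/450⌉ = 8 discs.
A packing using 9 discs:
  disc 1: 425 = 425
  disc 2: 375 + 75 = 450
  disc 3: 375 = 375
  disc 4: 375 = 375
  disc 5: 375 = 375
  disc 6: 325 + 125 = 450
  disc 7: 325 + 125 = 450
  disc 8: 250 + 150 = 400
  disc 9: 150 + 100 = 250
No arrangement into 8 discs stays within capacity, so 9 is optimal.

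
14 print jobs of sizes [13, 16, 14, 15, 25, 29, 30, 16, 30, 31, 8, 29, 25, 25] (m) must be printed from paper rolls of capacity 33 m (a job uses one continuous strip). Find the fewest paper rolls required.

Total = 31 + 30 + 30 + 29 + 29 + 25 + 25 + 25 + 16 + 16 + 15 + 14 + 13 + 8 = 306 m.
Lower bound: ⌈306/33⌉ = 10 paper rolls.
A packing using 11 paper rolls:
  roll 1: 31 = 31
  roll 2: 30 = 30
  roll 3: 30 = 30
  roll 4: 29 = 29
  roll 5: 29 = 29
  roll 6: 25 + 8 = 33
  roll 7: 25 = 25
  roll 8: 25 = 25
  roll 9: 16 + 16 = 32
  roll 10: 15 + 14 = 29
  roll 11: 13 = 13
No arrangement into 10 paper rolls stays within capacity, so 11 is optimal.

11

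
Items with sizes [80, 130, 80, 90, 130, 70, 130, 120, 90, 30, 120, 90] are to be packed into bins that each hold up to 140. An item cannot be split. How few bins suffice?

11

Total = 130 + 130 + 130 + 120 + 120 + 90 + 90 + 90 + 80 + 80 + 70 + 30 = 1160.
Lower bound: ⌈1160/140⌉ = 9 bins.
Also, 10 items each exceed 70, and no two of those can share a bin, so at least 10 bins are needed.
A packing using 11 bins:
  bin 1: 130 = 130
  bin 2: 130 = 130
  bin 3: 130 = 130
  bin 4: 120 = 120
  bin 5: 120 = 120
  bin 6: 90 + 30 = 120
  bin 7: 90 = 90
  bin 8: 90 = 90
  bin 9: 80 = 80
  bin 10: 80 = 80
  bin 11: 70 = 70
No arrangement into 10 bins stays within capacity, so 11 is optimal.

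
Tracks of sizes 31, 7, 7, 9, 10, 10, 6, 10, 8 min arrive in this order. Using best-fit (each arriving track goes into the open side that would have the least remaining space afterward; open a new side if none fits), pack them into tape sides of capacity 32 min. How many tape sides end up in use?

4

  31 → side 1 (new)  [load 31/32]
  7 → side 2 (new)  [load 7/32]
  7 → side 2  [load 14/32]
  9 → side 2  [load 23/32]
  10 → side 3 (new)  [load 10/32]
  10 → side 3  [load 20/32]
  6 → side 2  [load 29/32]
  10 → side 3  [load 30/32]
  8 → side 4 (new)  [load 8/32]
4 tape sides opened.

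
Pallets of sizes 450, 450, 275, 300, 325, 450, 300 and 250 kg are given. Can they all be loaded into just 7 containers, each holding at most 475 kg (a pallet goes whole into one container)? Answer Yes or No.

No

Total = 2800 kg; ⌈2800/475⌉ = 6.
8 pallets each exceed half the capacity and cannot share a container, forcing at least 8 containers.
At least 8 containers are required, but only 7 are allowed.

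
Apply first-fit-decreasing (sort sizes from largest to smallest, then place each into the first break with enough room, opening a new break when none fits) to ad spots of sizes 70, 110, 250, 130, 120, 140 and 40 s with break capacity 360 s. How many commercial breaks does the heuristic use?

3

Sorted descending: 250, 140, 130, 120, 110, 70, 40.
  250 → break 1 (new)  [load 250/360]
  140 → break 2 (new)  [load 140/360]
  130 → break 2  [load 270/360]
  120 → break 3 (new)  [load 120/360]
  110 → break 1  [load 360/360]
  70 → break 2  [load 340/360]
  40 → break 3  [load 160/360]
3 commercial breaks opened.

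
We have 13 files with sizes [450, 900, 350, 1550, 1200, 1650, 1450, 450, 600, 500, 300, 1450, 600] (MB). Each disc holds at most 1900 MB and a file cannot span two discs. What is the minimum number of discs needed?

7

Total = 1650 + 1550 + 1450 + 1450 + 1200 + 900 + 600 + 600 + 500 + 450 + 450 + 350 + 300 = 11450 MB.
Lower bound: ⌈11450/1900⌉ = 7 discs.
A packing using 7 discs:
  disc 1: 1650 = 1650
  disc 2: 1550 + 350 = 1900
  disc 3: 1450 + 450 = 1900
  disc 4: 1450 + 450 = 1900
  disc 5: 1200 + 600 = 1800
  disc 6: 900 + 600 + 300 = 1800
  disc 7: 500 = 500
This matches the lower bound, so 7 is optimal.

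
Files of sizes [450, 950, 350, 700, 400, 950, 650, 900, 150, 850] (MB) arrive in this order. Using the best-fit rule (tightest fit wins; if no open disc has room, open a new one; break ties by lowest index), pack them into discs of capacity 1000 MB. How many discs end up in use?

8

  450 → disc 1 (new)  [load 450/1000]
  950 → disc 2 (new)  [load 950/1000]
  350 → disc 1  [load 800/1000]
  700 → disc 3 (new)  [load 700/1000]
  400 → disc 4 (new)  [load 400/1000]
  950 → disc 5 (new)  [load 950/1000]
  650 → disc 6 (new)  [load 650/1000]
  900 → disc 7 (new)  [load 900/1000]
  150 → disc 1  [load 950/1000]
  850 → disc 8 (new)  [load 850/1000]
8 discs opened.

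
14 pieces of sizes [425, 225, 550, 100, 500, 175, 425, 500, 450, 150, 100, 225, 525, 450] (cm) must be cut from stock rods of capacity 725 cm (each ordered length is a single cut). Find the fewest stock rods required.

Total = 550 + 525 + 500 + 500 + 450 + 450 + 425 + 425 + 225 + 225 + 175 + 150 + 100 + 100 = 4800 cm.
Lower bound: ⌈4800/725⌉ = 7 stock rods.
Also, 8 pieces each exceed 725/2 cm, and no two of those can share a stock rod, so at least 8 stock rods are needed.
A packing using 8 stock rods:
  stock rod 1: 550 + 175 = 725
  stock rod 2: 525 + 150 = 675
  stock rod 3: 500 + 225 = 725
  stock rod 4: 500 + 225 = 725
  stock rod 5: 450 + 100 + 100 = 650
  stock rod 6: 450 = 450
  stock rod 7: 425 = 425
  stock rod 8: 425 = 425
This matches the lower bound, so 8 is optimal.

8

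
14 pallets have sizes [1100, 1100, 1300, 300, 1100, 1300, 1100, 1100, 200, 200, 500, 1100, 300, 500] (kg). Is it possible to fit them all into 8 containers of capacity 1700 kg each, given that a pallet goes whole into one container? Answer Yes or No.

Yes

A valid assignment using 8 containers:
  container 1: 1300 + 300 = 1600
  container 2: 1300 + 300 = 1600
  container 3: 1100 + 500 = 1600
  container 4: 1100 + 500 = 1600
  container 5: 1100 + 200 + 200 = 1500
  container 6: 1100 = 1100
  container 7: 1100 = 1100
  container 8: 1100 = 1100
Every load is within 1700 kg, so 8 containers suffice.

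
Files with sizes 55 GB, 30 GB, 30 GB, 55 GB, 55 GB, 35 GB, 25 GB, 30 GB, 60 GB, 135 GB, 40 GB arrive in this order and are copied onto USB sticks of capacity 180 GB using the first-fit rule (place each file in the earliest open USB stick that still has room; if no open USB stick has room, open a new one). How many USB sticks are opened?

4

  55 → USB stick 1 (new)  [load 55/180]
  30 → USB stick 1  [load 85/180]
  30 → USB stick 1  [load 115/180]
  55 → USB stick 1  [load 170/180]
  55 → USB stick 2 (new)  [load 55/180]
  35 → USB stick 2  [load 90/180]
  25 → USB stick 2  [load 115/180]
  30 → USB stick 2  [load 145/180]
  60 → USB stick 3 (new)  [load 60/180]
  135 → USB stick 4 (new)  [load 135/180]
  40 → USB stick 3  [load 100/180]
4 USB sticks opened.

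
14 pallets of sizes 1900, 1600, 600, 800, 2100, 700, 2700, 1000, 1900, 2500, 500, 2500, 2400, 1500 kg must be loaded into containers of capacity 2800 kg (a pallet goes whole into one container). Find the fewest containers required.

Total = 2700 + 2500 + 2500 + 2400 + 2100 + 1900 + 1900 + 1600 + 1500 + 1000 + 800 + 700 + 600 + 500 = 22700 kg.
Lower bound: ⌈22700/2800⌉ = 9 containers.
A packing using 9 containers:
  container 1: 2700 = 2700
  container 2: 2500 = 2500
  container 3: 2500 = 2500
  container 4: 2400 = 2400
  container 5: 2100 + 700 = 2800
  container 6: 1900 + 800 = 2700
  container 7: 1900 + 600 = 2500
  container 8: 1600 + 1000 = 2600
  container 9: 1500 + 500 = 2000
This matches the lower bound, so 9 is optimal.

9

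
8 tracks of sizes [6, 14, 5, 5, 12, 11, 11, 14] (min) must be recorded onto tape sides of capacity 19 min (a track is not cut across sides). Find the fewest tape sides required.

Total = 14 + 14 + 12 + 11 + 11 + 6 + 5 + 5 = 78 min.
Lower bound: ⌈78/19⌉ = 5 tape sides.
A packing using 5 tape sides:
  side 1: 14 + 5 = 19
  side 2: 14 + 5 = 19
  side 3: 12 + 6 = 18
  side 4: 11 = 11
  side 5: 11 = 11
This matches the lower bound, so 5 is optimal.

5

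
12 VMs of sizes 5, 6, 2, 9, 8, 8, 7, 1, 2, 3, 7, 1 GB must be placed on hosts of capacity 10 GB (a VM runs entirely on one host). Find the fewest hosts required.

7

Total = 9 + 8 + 8 + 7 + 7 + 6 + 5 + 3 + 2 + 2 + 1 + 1 = 59 GB.
Lower bound: ⌈59/10⌉ = 6 hosts.
A packing using 7 hosts:
  host 1: 9 + 1 = 10
  host 2: 8 + 2 = 10
  host 3: 8 + 2 = 10
  host 4: 7 + 3 = 10
  host 5: 7 + 1 = 8
  host 6: 6 = 6
  host 7: 5 = 5
No arrangement into 6 hosts stays within capacity, so 7 is optimal.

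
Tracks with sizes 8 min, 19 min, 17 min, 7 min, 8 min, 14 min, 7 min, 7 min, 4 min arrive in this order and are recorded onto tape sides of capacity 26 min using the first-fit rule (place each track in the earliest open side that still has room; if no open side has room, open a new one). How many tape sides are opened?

  8 → side 1 (new)  [load 8/26]
  19 → side 2 (new)  [load 19/26]
  17 → side 1  [load 25/26]
  7 → side 2  [load 26/26]
  8 → side 3 (new)  [load 8/26]
  14 → side 3  [load 22/26]
  7 → side 4 (new)  [load 7/26]
  7 → side 4  [load 14/26]
  4 → side 3  [load 26/26]
4 tape sides opened.

4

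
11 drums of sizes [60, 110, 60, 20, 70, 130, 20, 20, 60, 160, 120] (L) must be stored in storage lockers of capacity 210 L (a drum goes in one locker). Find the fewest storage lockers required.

5

Total = 160 + 130 + 120 + 110 + 70 + 60 + 60 + 60 + 20 + 20 + 20 = 830 L.
Lower bound: ⌈830/210⌉ = 4 storage lockers.
A packing using 5 storage lockers:
  locker 1: 160 + 20 + 20 = 200
  locker 2: 130 + 70 = 200
  locker 3: 120 + 60 + 20 = 200
  locker 4: 110 + 60 = 170
  locker 5: 60 = 60
No arrangement into 4 storage lockers stays within capacity, so 5 is optimal.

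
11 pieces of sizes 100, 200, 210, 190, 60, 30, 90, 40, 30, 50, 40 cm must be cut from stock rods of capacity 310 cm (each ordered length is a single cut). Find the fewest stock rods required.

4

Total = 210 + 200 + 190 + 100 + 90 + 60 + 50 + 40 + 40 + 30 + 30 = 1040 cm.
Lower bound: ⌈1040/310⌉ = 4 stock rods.
A packing using 4 stock rods:
  stock rod 1: 210 + 100 = 310
  stock rod 2: 200 + 90 = 290
  stock rod 3: 190 + 60 + 50 = 300
  stock rod 4: 40 + 40 + 30 + 30 = 140
This matches the lower bound, so 4 is optimal.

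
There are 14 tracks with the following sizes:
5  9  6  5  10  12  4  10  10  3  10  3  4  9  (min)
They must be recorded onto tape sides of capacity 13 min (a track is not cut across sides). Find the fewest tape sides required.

9

Total = 12 + 10 + 10 + 10 + 10 + 9 + 9 + 6 + 5 + 5 + 4 + 4 + 3 + 3 = 100 min.
Lower bound: ⌈100/13⌉ = 8 tape sides.
A packing using 9 tape sides:
  side 1: 12 = 12
  side 2: 10 + 3 = 13
  side 3: 10 + 3 = 13
  side 4: 10 = 10
  side 5: 10 = 10
  side 6: 9 + 4 = 13
  side 7: 9 + 4 = 13
  side 8: 6 + 5 = 11
  side 9: 5 = 5
No arrangement into 8 tape sides stays within capacity, so 9 is optimal.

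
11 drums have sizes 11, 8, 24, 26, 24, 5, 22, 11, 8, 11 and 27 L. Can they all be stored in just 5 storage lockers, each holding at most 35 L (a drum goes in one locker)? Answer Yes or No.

Total = 177 L; ⌈177/35⌉ = 6.
At least 6 storage lockers are required, but only 5 are allowed.

No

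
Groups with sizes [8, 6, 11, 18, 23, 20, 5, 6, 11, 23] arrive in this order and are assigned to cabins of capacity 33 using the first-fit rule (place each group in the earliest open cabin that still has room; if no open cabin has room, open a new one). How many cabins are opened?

  8 → cabin 1 (new)  [load 8/33]
  6 → cabin 1  [load 14/33]
  11 → cabin 1  [load 25/33]
  18 → cabin 2 (new)  [load 18/33]
  23 → cabin 3 (new)  [load 23/33]
  20 → cabin 4 (new)  [load 20/33]
  5 → cabin 1  [load 30/33]
  6 → cabin 2  [load 24/33]
  11 → cabin 4  [load 31/33]
  23 → cabin 5 (new)  [load 23/33]
5 cabins opened.

5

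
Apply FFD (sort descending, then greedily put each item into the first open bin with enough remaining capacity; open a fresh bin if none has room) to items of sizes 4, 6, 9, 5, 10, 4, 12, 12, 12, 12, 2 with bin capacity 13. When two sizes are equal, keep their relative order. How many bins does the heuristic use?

8

Sorted descending: 12, 12, 12, 12, 10, 9, 6, 5, 4, 4, 2.
  12 → bin 1 (new)  [load 12/13]
  12 → bin 2 (new)  [load 12/13]
  12 → bin 3 (new)  [load 12/13]
  12 → bin 4 (new)  [load 12/13]
  10 → bin 5 (new)  [load 10/13]
  9 → bin 6 (new)  [load 9/13]
  6 → bin 7 (new)  [load 6/13]
  5 → bin 7  [load 11/13]
  4 → bin 6  [load 13/13]
  4 → bin 8 (new)  [load 4/13]
  2 → bin 5  [load 12/13]
8 bins opened.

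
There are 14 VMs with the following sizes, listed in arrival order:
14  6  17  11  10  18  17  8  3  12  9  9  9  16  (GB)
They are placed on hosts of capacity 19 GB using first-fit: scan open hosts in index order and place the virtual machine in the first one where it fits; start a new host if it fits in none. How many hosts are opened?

  14 → host 1 (new)  [load 14/19]
  6 → host 2 (new)  [load 6/19]
  17 → host 3 (new)  [load 17/19]
  11 → host 2  [load 17/19]
  10 → host 4 (new)  [load 10/19]
  18 → host 5 (new)  [load 18/19]
  17 → host 6 (new)  [load 17/19]
  8 → host 4  [load 18/19]
  3 → host 1  [load 17/19]
  12 → host 7 (new)  [load 12/19]
  9 → host 8 (new)  [load 9/19]
  9 → host 8  [load 18/19]
  9 → host 9 (new)  [load 9/19]
  16 → host 10 (new)  [load 16/19]
10 hosts opened.

10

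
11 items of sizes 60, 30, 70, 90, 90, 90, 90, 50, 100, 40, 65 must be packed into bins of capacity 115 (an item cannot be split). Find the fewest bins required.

8

Total = 100 + 90 + 90 + 90 + 90 + 70 + 65 + 60 + 50 + 40 + 30 = 775.
Lower bound: ⌈775/115⌉ = 7 bins.
Also, 8 items each exceed 115/2, and no two of those can share a bin, so at least 8 bins are needed.
A packing using 8 bins:
  bin 1: 100 = 100
  bin 2: 90 = 90
  bin 3: 90 = 90
  bin 4: 90 = 90
  bin 5: 90 = 90
  bin 6: 70 + 40 = 110
  bin 7: 65 + 50 = 115
  bin 8: 60 + 30 = 90
This matches the lower bound, so 8 is optimal.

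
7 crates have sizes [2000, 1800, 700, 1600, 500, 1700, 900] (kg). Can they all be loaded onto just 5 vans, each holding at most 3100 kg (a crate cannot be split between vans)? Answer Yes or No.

Yes

A valid assignment using 4 vans:
  van 1: 2000 + 900 = 2900
  van 2: 1800 + 700 + 500 = 3000
  van 3: 1700 = 1700
  van 4: 1600 = 1600
That uses only 4 ≤ 5, so 5 vans are enough.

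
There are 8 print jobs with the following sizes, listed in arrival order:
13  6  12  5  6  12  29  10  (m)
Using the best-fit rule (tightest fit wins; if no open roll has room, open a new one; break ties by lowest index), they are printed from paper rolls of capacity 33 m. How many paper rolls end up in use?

  13 → roll 1 (new)  [load 13/33]
  6 → roll 1  [load 19/33]
  12 → roll 1  [load 31/33]
  5 → roll 2 (new)  [load 5/33]
  6 → roll 2  [load 11/33]
  12 → roll 2  [load 23/33]
  29 → roll 3 (new)  [load 29/33]
  10 → roll 2  [load 33/33]
3 paper rolls opened.

3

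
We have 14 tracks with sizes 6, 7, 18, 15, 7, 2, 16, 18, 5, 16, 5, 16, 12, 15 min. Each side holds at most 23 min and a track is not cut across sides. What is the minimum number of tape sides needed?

Total = 18 + 18 + 16 + 16 + 16 + 15 + 15 + 12 + 7 + 7 + 6 + 5 + 5 + 2 = 158 min.
Lower bound: ⌈158/23⌉ = 7 tape sides.
Also, 8 tracks each exceed 23/2 min, and no two of those can share a side, so at least 8 tape sides are needed.
A packing using 8 tape sides:
  side 1: 18 + 5 = 23
  side 2: 18 + 5 = 23
  side 3: 16 + 7 = 23
  side 4: 16 + 7 = 23
  side 5: 16 + 6 = 22
  side 6: 15 + 2 = 17
  side 7: 15 = 15
  side 8: 12 = 12
This matches the lower bound, so 8 is optimal.

8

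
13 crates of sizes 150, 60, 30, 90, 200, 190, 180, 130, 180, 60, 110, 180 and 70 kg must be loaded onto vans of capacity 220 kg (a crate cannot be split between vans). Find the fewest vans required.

Total = 200 + 190 + 180 + 180 + 180 + 150 + 130 + 110 + 90 + 70 + 60 + 60 + 30 = 1630 kg.
Lower bound: ⌈1630/220⌉ = 8 vans.
A packing using 9 vans:
  van 1: 200 = 200
  van 2: 190 + 30 = 220
  van 3: 180 = 180
  van 4: 180 = 180
  van 5: 180 = 180
  van 6: 150 + 70 = 220
  van 7: 130 + 90 = 220
  van 8: 110 + 60 = 170
  van 9: 60 = 60
No arrangement into 8 vans stays within capacity, so 9 is optimal.

9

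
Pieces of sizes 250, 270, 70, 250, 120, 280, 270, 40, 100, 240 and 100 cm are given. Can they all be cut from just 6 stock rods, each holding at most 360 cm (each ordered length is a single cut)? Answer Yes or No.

Yes

A valid assignment using 6 stock rods:
  stock rod 1: 280 + 70 = 350
  stock rod 2: 270 + 40 = 310
  stock rod 3: 270 = 270
  stock rod 4: 250 + 100 = 350
  stock rod 5: 250 + 100 = 350
  stock rod 6: 240 + 120 = 360
Every load is within 360 cm, so 6 stock rods suffice.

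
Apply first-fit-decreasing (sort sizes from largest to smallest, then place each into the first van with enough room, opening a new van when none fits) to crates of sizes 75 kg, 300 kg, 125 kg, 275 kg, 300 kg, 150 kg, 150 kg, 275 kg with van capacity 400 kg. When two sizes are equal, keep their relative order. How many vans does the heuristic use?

5

Sorted descending: 300, 300, 275, 275, 150, 150, 125, 75.
  300 → van 1 (new)  [load 300/400]
  300 → van 2 (new)  [load 300/400]
  275 → van 3 (new)  [load 275/400]
  275 → van 4 (new)  [load 275/400]
  150 → van 5 (new)  [load 150/400]
  150 → van 5  [load 300/400]
  125 → van 3  [load 400/400]
  75 → van 1  [load 375/400]
5 vans opened.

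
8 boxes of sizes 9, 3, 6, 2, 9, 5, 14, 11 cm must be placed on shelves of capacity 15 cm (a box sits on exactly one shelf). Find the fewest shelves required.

Total = 14 + 11 + 9 + 9 + 6 + 5 + 3 + 2 = 59 cm.
Lower bound: ⌈59/15⌉ = 4 shelves.
A packing using 5 shelves:
  shelf 1: 14 = 14
  shelf 2: 11 + 3 = 14
  shelf 3: 9 + 6 = 15
  shelf 4: 9 + 5 = 14
  shelf 5: 2 = 2
No arrangement into 4 shelves stays within capacity, so 5 is optimal.

5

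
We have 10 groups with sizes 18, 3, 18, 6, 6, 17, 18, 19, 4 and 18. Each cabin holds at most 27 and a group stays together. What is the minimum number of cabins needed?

Total = 19 + 18 + 18 + 18 + 18 + 17 + 6 + 6 + 4 + 3 = 127.
Lower bound: ⌈127/27⌉ = 5 cabins.
Also, 6 groups each exceed 27/2, and no two of those can share a cabin, so at least 6 cabins are needed.
A packing using 6 cabins:
  cabin 1: 19 + 6 = 25
  cabin 2: 18 + 6 + 3 = 27
  cabin 3: 18 + 4 = 22
  cabin 4: 18 = 18
  cabin 5: 18 = 18
  cabin 6: 17 = 17
This matches the lower bound, so 6 is optimal.

6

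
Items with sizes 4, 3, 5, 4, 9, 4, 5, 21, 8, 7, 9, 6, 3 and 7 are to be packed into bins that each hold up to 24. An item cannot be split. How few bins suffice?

4

Total = 21 + 9 + 9 + 8 + 7 + 7 + 6 + 5 + 5 + 4 + 4 + 4 + 3 + 3 = 95.
Lower bound: ⌈95/24⌉ = 4 bins.
A packing using 4 bins:
  bin 1: 21 + 3 = 24
  bin 2: 9 + 9 + 6 = 24
  bin 3: 8 + 7 + 5 + 4 = 24
  bin 4: 7 + 5 + 4 + 4 + 3 = 23
This matches the lower bound, so 4 is optimal.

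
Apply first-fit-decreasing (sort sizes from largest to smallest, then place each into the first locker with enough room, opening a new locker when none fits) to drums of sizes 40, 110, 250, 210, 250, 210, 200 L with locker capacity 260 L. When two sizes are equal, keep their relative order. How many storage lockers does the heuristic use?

Sorted descending: 250, 250, 210, 210, 200, 110, 40.
  250 → locker 1 (new)  [load 250/260]
  250 → locker 2 (new)  [load 250/260]
  210 → locker 3 (new)  [load 210/260]
  210 → locker 4 (new)  [load 210/260]
  200 → locker 5 (new)  [load 200/260]
  110 → locker 6 (new)  [load 110/260]
  40 → locker 3  [load 250/260]
6 storage lockers opened.

6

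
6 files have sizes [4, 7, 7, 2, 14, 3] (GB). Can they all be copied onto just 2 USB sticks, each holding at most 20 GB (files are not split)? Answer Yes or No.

Yes

A valid assignment using 2 USB sticks:
  USB stick 1: 14 + 4 + 2 = 20
  USB stick 2: 7 + 7 + 3 = 17
Every load is within 20 GB, so 2 USB sticks suffice.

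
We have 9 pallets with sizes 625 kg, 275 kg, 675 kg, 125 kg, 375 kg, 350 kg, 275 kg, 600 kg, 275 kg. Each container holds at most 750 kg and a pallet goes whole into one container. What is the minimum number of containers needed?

6

Total = 675 + 625 + 600 + 375 + 350 + 275 + 275 + 275 + 125 = 3575 kg.
Lower bound: ⌈3575/750⌉ = 5 containers.
A packing using 6 containers:
  container 1: 675 = 675
  container 2: 625 + 125 = 750
  container 3: 600 = 600
  container 4: 375 + 350 = 725
  container 5: 275 + 275 = 550
  container 6: 275 = 275
No arrangement into 5 containers stays within capacity, so 6 is optimal.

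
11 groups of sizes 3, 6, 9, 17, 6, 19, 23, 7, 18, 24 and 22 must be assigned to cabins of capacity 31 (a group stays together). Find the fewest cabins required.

Total = 24 + 23 + 22 + 19 + 18 + 17 + 9 + 7 + 6 + 6 + 3 = 154.
Lower bound: ⌈154/31⌉ = 5 cabins.
Also, 6 groups each exceed 31/2, and no two of those can share a cabin, so at least 6 cabins are needed.
A packing using 6 cabins:
  cabin 1: 24 + 7 = 31
  cabin 2: 23 + 6 = 29
  cabin 3: 22 + 9 = 31
  cabin 4: 19 + 6 + 3 = 28
  cabin 5: 18 = 18
  cabin 6: 17 = 17
This matches the lower bound, so 6 is optimal.

6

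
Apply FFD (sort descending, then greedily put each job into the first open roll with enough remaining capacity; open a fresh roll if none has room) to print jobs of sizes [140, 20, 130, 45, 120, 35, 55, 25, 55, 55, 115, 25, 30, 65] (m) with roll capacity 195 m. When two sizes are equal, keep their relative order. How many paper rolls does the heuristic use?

5

Sorted descending: 140, 130, 120, 115, 65, 55, 55, 55, 45, 35, 30, 25, 25, 20.
  140 → roll 1 (new)  [load 140/195]
  130 → roll 2 (new)  [load 130/195]
  120 → roll 3 (new)  [load 120/195]
  115 → roll 4 (new)  [load 115/195]
  65 → roll 2  [load 195/195]
  55 → roll 1  [load 195/195]
  55 → roll 3  [load 175/195]
  55 → roll 4  [load 170/195]
  45 → roll 5 (new)  [load 45/195]
  35 → roll 5  [load 80/195]
  30 → roll 5  [load 110/195]
  25 → roll 4  [load 195/195]
  25 → roll 5  [load 135/195]
  20 → roll 3  [load 195/195]
5 paper rolls opened.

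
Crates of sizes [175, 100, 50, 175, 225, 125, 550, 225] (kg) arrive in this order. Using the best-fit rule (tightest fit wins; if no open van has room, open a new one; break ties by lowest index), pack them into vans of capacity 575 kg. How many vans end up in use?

3

  175 → van 1 (new)  [load 175/575]
  100 → van 1  [load 275/575]
  50 → van 1  [load 325/575]
  175 → van 1  [load 500/575]
  225 → van 2 (new)  [load 225/575]
  125 → van 2  [load 350/575]
  550 → van 3 (new)  [load 550/575]
  225 → van 2  [load 575/575]
3 vans opened.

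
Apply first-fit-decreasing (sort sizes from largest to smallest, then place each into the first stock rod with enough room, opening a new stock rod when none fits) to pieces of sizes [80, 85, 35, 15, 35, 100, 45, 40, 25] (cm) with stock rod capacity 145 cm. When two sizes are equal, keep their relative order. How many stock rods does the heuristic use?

Sorted descending: 100, 85, 80, 45, 40, 35, 35, 25, 15.
  100 → stock rod 1 (new)  [load 100/145]
  85 → stock rod 2 (new)  [load 85/145]
  80 → stock rod 3 (new)  [load 80/145]
  45 → stock rod 1  [load 145/145]
  40 → stock rod 2  [load 125/145]
  35 → stock rod 3  [load 115/145]
  35 → stock rod 4 (new)  [load 35/145]
  25 → stock rod 3  [load 140/145]
  15 → stock rod 2  [load 140/145]
4 stock rods opened.

4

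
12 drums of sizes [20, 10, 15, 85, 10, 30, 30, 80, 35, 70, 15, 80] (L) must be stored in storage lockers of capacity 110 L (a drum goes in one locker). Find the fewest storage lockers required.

5

Total = 85 + 80 + 80 + 70 + 35 + 30 + 30 + 20 + 15 + 15 + 10 + 10 = 480 L.
Lower bound: ⌈480/110⌉ = 5 storage lockers.
A packing using 5 storage lockers:
  locker 1: 85 + 20 = 105
  locker 2: 80 + 30 = 110
  locker 3: 80 + 30 = 110
  locker 4: 70 + 35 = 105
  locker 5: 15 + 15 + 10 + 10 = 50
This matches the lower bound, so 5 is optimal.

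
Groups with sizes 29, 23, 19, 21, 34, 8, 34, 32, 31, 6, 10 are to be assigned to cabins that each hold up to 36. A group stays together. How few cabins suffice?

Total = 34 + 34 + 32 + 31 + 29 + 23 + 21 + 19 + 10 + 8 + 6 = 247.
Lower bound: ⌈247/36⌉ = 7 cabins.
Also, 8 groups each exceed 18, and no two of those can share a cabin, so at least 8 cabins are needed.
A packing using 8 cabins:
  cabin 1: 34 = 34
  cabin 2: 34 = 34
  cabin 3: 32 = 32
  cabin 4: 31 = 31
  cabin 5: 29 + 6 = 35
  cabin 6: 23 + 10 = 33
  cabin 7: 21 + 8 = 29
  cabin 8: 19 = 19
This matches the lower bound, so 8 is optimal.

8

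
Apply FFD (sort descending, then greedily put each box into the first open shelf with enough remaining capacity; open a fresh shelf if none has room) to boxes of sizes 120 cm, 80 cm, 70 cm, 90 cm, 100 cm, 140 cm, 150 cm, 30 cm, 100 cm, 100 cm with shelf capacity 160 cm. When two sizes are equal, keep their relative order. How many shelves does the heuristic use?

Sorted descending: 150, 140, 120, 100, 100, 100, 90, 80, 70, 30.
  150 → shelf 1 (new)  [load 150/160]
  140 → shelf 2 (new)  [load 140/160]
  120 → shelf 3 (new)  [load 120/160]
  100 → shelf 4 (new)  [load 100/160]
  100 → shelf 5 (new)  [load 100/160]
  100 → shelf 6 (new)  [load 100/160]
  90 → shelf 7 (new)  [load 90/160]
  80 → shelf 8 (new)  [load 80/160]
  70 → shelf 7  [load 160/160]
  30 → shelf 3  [load 150/160]
8 shelves opened.

8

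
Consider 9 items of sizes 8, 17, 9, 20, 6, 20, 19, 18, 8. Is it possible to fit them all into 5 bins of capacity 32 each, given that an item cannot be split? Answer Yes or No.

A valid assignment using 5 bins:
  bin 1: 20 + 9 = 29
  bin 2: 20 + 8 = 28
  bin 3: 19 + 8 = 27
  bin 4: 18 + 6 = 24
  bin 5: 17 = 17
Every load is within 32, so 5 bins suffice.

Yes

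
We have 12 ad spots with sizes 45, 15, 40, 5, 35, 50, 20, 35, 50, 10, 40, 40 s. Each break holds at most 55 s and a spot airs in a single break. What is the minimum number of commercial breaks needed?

Total = 50 + 50 + 45 + 40 + 40 + 40 + 35 + 35 + 20 + 15 + 10 + 5 = 385 s.
Lower bound: ⌈385/55⌉ = 7 commercial breaks.
Also, 8 ad spots each exceed 55/2 s, and no two of those can share a break, so at least 8 commercial breaks are needed.
A packing using 8 commercial breaks:
  break 1: 50 + 5 = 55
  break 2: 50 = 50
  break 3: 45 + 10 = 55
  break 4: 40 + 15 = 55
  break 5: 40 = 40
  break 6: 40 = 40
  break 7: 35 + 20 = 55
  break 8: 35 = 35
This matches the lower bound, so 8 is optimal.

8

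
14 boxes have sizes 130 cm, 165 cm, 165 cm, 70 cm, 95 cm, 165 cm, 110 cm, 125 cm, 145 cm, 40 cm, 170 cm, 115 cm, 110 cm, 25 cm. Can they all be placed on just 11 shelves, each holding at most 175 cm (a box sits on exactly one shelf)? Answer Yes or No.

Yes

A valid assignment using 11 shelves:
  shelf 1: 170 = 170
  shelf 2: 165 = 165
  shelf 3: 165 = 165
  shelf 4: 165 = 165
  shelf 5: 145 + 25 = 170
  shelf 6: 130 + 40 = 170
  shelf 7: 125 = 125
  shelf 8: 115 = 115
  shelf 9: 110 = 110
  shelf 10: 110 = 110
  shelf 11: 95 + 70 = 165
Every load is within 175 cm, so 11 shelves suffice.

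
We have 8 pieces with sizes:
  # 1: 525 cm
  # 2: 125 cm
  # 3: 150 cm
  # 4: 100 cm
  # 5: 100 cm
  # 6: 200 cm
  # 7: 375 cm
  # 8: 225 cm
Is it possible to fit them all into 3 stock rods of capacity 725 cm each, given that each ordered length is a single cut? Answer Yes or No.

Yes

A valid assignment using 3 stock rods:
  stock rod 1: 525 + 200 = 725
  stock rod 2: 375 + 225 + 125 = 725
  stock rod 3: 150 + 100 + 100 = 350
Every load is within 725 cm, so 3 stock rods suffice.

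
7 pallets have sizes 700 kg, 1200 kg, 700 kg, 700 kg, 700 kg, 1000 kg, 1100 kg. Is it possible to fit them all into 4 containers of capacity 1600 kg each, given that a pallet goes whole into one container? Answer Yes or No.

No

Total = 6100 kg; ⌈6100/1600⌉ = 4.
The bound of 4 does not rule out 4, but exhaustive search shows no assignment into 4 containers of capacity 1600 kg exists — the minimum is 5.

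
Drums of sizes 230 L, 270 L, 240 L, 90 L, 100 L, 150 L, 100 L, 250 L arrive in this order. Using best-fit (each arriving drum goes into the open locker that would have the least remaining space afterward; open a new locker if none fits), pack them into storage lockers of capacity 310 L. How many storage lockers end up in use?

6

  230 → locker 1 (new)  [load 230/310]
  270 → locker 2 (new)  [load 270/310]
  240 → locker 3 (new)  [load 240/310]
  90 → locker 4 (new)  [load 90/310]
  100 → locker 4  [load 190/310]
  150 → locker 5 (new)  [load 150/310]
  100 → locker 4  [load 290/310]
  250 → locker 6 (new)  [load 250/310]
6 storage lockers opened.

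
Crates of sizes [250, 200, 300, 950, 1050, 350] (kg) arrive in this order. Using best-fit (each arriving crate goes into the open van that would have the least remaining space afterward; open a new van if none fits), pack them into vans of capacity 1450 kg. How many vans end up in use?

  250 → van 1 (new)  [load 250/1450]
  200 → van 1  [load 450/1450]
  300 → van 1  [load 750/1450]
  950 → van 2 (new)  [load 950/1450]
  1050 → van 3 (new)  [load 1050/1450]
  350 → van 3  [load 1400/1450]
3 vans opened.

3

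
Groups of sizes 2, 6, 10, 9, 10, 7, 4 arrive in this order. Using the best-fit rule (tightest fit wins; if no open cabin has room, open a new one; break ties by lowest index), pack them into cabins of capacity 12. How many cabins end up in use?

5

  2 → cabin 1 (new)  [load 2/12]
  6 → cabin 1  [load 8/12]
  10 → cabin 2 (new)  [load 10/12]
  9 → cabin 3 (new)  [load 9/12]
  10 → cabin 4 (new)  [load 10/12]
  7 → cabin 5 (new)  [load 7/12]
  4 → cabin 1  [load 12/12]
5 cabins opened.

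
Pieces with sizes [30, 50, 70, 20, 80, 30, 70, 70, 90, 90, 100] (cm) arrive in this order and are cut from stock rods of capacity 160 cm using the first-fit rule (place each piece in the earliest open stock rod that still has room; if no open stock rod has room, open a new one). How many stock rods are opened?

  30 → stock rod 1 (new)  [load 30/160]
  50 → stock rod 1  [load 80/160]
  70 → stock rod 1  [load 150/160]
  20 → stock rod 2 (new)  [load 20/160]
  80 → stock rod 2  [load 100/160]
  30 → stock rod 2  [load 130/160]
  70 → stock rod 3 (new)  [load 70/160]
  70 → stock rod 3  [load 140/160]
  90 → stock rod 4 (new)  [load 90/160]
  90 → stock rod 5 (new)  [load 90/160]
  100 → stock rod 6 (new)  [load 100/160]
6 stock rods opened.

6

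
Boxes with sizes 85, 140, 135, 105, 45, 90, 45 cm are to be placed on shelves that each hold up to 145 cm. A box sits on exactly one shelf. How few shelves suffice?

Total = 140 + 135 + 105 + 90 + 85 + 45 + 45 = 645 cm.
Lower bound: ⌈645/145⌉ = 5 shelves.
A packing using 5 shelves:
  shelf 1: 140 = 140
  shelf 2: 135 = 135
  shelf 3: 105 = 105
  shelf 4: 90 + 45 = 135
  shelf 5: 85 + 45 = 130
This matches the lower bound, so 5 is optimal.

5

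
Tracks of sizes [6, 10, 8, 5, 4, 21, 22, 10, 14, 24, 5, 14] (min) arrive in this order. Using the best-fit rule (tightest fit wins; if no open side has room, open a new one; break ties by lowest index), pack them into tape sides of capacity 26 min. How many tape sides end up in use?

7

  6 → side 1 (new)  [load 6/26]
  10 → side 1  [load 16/26]
  8 → side 1  [load 24/26]
  5 → side 2 (new)  [load 5/26]
  4 → side 2  [load 9/26]
  21 → side 3 (new)  [load 21/26]
  22 → side 4 (new)  [load 22/26]
  10 → side 2  [load 19/26]
  14 → side 5 (new)  [load 14/26]
  24 → side 6 (new)  [load 24/26]
  5 → side 3  [load 26/26]
  14 → side 7 (new)  [load 14/26]
7 tape sides opened.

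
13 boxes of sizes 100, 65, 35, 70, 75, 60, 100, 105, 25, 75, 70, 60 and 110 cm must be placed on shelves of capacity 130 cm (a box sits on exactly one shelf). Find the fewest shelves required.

Total = 110 + 105 + 100 + 100 + 75 + 75 + 70 + 70 + 65 + 60 + 60 + 35 + 25 = 950 cm.
Lower bound: ⌈950/130⌉ = 8 shelves.
A packing using 9 shelves:
  shelf 1: 110 = 110
  shelf 2: 105 + 25 = 130
  shelf 3: 100 = 100
  shelf 4: 100 = 100
  shelf 5: 75 + 35 = 110
  shelf 6: 75 = 75
  shelf 7: 70 + 60 = 130
  shelf 8: 70 + 60 = 130
  shelf 9: 65 = 65
No arrangement into 8 shelves stays within capacity, so 9 is optimal.

9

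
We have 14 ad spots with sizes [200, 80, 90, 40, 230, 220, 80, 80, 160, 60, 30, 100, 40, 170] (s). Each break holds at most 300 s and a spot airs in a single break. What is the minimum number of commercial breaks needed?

6

Total = 230 + 220 + 200 + 170 + 160 + 100 + 90 + 80 + 80 + 80 + 60 + 40 + 40 + 30 = 1580 s.
Lower bound: ⌈1580/300⌉ = 6 commercial breaks.
A packing using 6 commercial breaks:
  break 1: 230 + 60 = 290
  break 2: 220 + 80 = 300
  break 3: 200 + 100 = 300
  break 4: 170 + 90 + 40 = 300
  break 5: 160 + 80 + 40 = 280
  break 6: 80 + 30 = 110
This matches the lower bound, so 6 is optimal.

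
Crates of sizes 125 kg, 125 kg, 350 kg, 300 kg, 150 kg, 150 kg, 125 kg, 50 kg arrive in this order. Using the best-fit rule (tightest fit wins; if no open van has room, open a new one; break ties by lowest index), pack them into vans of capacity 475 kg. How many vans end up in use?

3

  125 → van 1 (new)  [load 125/475]
  125 → van 1  [load 250/475]
  350 → van 2 (new)  [load 350/475]
  300 → van 3 (new)  [load 300/475]
  150 → van 3  [load 450/475]
  150 → van 1  [load 400/475]
  125 → van 2  [load 475/475]
  50 → van 1  [load 450/475]
3 vans opened.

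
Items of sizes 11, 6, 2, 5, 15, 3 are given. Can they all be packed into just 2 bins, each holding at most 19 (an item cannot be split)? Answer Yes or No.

Total = 42; ⌈42/19⌉ = 3.
At least 3 bins are required, but only 2 are allowed.

No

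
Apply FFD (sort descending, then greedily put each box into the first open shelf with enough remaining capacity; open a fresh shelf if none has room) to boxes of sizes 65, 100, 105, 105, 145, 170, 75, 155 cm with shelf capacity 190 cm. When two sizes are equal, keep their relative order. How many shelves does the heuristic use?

6

Sorted descending: 170, 155, 145, 105, 105, 100, 75, 65.
  170 → shelf 1 (new)  [load 170/190]
  155 → shelf 2 (new)  [load 155/190]
  145 → shelf 3 (new)  [load 145/190]
  105 → shelf 4 (new)  [load 105/190]
  105 → shelf 5 (new)  [load 105/190]
  100 → shelf 6 (new)  [load 100/190]
  75 → shelf 4  [load 180/190]
  65 → shelf 5  [load 170/190]
6 shelves opened.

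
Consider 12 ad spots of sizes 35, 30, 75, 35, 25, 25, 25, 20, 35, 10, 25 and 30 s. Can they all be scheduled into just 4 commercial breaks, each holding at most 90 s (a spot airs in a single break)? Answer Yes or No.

No

Total = 370 s; ⌈370/90⌉ = 5.
At least 5 commercial breaks are required, but only 4 are allowed.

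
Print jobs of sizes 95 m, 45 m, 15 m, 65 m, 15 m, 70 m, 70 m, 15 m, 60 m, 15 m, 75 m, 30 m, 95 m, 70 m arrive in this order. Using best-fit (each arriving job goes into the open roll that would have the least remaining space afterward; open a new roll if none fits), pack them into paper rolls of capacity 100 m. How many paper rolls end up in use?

9

  95 → roll 1 (new)  [load 95/100]
  45 → roll 2 (new)  [load 45/100]
  15 → roll 2  [load 60/100]
  65 → roll 3 (new)  [load 65/100]
  15 → roll 3  [load 80/100]
  70 → roll 4 (new)  [load 70/100]
  70 → roll 5 (new)  [load 70/100]
  15 → roll 3  [load 95/100]
  60 → roll 6 (new)  [load 60/100]
  15 → roll 4  [load 85/100]
  75 → roll 7 (new)  [load 75/100]
  30 → roll 5  [load 100/100]
  95 → roll 8 (new)  [load 95/100]
  70 → roll 9 (new)  [load 70/100]
9 paper rolls opened.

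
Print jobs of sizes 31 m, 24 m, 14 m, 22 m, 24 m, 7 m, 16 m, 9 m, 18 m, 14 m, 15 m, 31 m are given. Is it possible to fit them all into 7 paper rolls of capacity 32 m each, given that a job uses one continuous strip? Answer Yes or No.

Total = 225 m; ⌈225/32⌉ = 8.
At least 8 paper rolls are required, but only 7 are allowed.

No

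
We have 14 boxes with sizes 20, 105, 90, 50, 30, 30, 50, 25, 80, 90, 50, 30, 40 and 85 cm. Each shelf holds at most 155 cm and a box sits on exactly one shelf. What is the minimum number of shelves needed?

Total = 105 + 90 + 90 + 85 + 80 + 50 + 50 + 50 + 40 + 30 + 30 + 30 + 25 + 20 = 775 cm.
Lower bound: ⌈775/155⌉ = 5 shelves.
A packing using 6 shelves:
  shelf 1: 105 + 50 = 155
  shelf 2: 90 + 50 = 140
  shelf 3: 90 + 50 = 140
  shelf 4: 85 + 40 + 30 = 155
  shelf 5: 80 + 30 + 30 = 140
  shelf 6: 25 + 20 = 45
No arrangement into 5 shelves stays within capacity, so 6 is optimal.

6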